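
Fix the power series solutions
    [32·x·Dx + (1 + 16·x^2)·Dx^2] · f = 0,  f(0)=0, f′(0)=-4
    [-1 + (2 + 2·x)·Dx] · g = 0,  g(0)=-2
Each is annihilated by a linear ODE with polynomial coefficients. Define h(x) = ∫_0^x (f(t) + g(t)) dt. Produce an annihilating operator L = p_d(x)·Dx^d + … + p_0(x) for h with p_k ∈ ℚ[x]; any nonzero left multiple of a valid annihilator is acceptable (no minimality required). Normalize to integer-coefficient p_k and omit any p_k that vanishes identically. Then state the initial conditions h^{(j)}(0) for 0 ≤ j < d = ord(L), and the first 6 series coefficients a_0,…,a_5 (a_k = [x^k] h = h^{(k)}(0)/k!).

L = (-64 - 160·x + 3072·x^2 + 1536·x^3)·Dx^2 + (-131 - 256·x + 5920·x^2 + 12288·x^3 + 5376·x^4)·Dx^3 + (-2 + 126·x + 192·x^2 + 2112·x^3 + 3584·x^4 + 1536·x^5)·Dx^4  (order 4).
h: a_k = 0, -2, -5/2, 1/12, 509/96, 1/64, …
ICs: h(0) = 0, h′(0) = -2, h′′(0) = -5, h′′′(0) = 1/2.

f: a_k = 0, -4, 0, 64/3, 0, -1024/5, …
g: a_k = -2, -1, 1/4, -1/8, 5/64, -7/128, …
L₀ := lclm(L_f,L_g); ord L₀ ≤ 2+1.
Integrate: L := L₀·Dx.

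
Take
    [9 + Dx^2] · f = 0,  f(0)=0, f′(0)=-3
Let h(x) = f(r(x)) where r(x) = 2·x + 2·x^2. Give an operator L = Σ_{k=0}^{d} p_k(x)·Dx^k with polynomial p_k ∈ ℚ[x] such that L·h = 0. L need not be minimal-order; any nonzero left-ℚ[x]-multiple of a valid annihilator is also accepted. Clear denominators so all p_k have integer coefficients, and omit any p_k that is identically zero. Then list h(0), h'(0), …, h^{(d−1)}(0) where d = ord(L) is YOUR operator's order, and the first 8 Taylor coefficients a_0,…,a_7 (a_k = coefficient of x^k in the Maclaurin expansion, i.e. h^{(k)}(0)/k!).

L = (36 + 216·x + 432·x^2 + 288·x^3) - 2·Dx + (1 + 2·x)·Dx^2  (order 2).
h: a_k = 0, -6, -6, 36, 108, 216/5, -288, -20736/35, …
ICs: h(0) = 0, h′(0) = -6.

f: a_k = 0, -3, 0, 9/2, 0, -81/40, 0, 243/560, …
L₀ from L_f via x↦r, Dx↦r'^{-1}Dx.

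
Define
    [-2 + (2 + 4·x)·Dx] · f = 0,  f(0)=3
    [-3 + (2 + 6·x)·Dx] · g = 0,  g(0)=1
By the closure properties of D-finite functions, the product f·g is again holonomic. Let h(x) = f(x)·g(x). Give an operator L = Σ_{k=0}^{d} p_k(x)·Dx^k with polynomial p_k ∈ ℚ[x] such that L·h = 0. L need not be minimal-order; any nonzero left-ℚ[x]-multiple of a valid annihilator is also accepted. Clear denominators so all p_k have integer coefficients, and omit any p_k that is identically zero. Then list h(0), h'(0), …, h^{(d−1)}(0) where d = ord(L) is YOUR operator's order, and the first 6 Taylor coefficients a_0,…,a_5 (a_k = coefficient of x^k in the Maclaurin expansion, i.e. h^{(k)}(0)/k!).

L = (-5 - 12·x) + (2 + 10·x + 12·x^2)·Dx  (order 1).
h: a_k = 3, 15/2, -3/8, 15/16, -303/128, 1545/256, …
ICs: h(0) = 3.

f: a_k = 3, 3, -3/2, 3/2, -15/8, 21/8, …
g: a_k = 1, 3/2, -9/8, 27/16, -405/128, 1701/256, …
f·g: L₀ = L_f ⊗_s L_g, ord ≤ 1·1.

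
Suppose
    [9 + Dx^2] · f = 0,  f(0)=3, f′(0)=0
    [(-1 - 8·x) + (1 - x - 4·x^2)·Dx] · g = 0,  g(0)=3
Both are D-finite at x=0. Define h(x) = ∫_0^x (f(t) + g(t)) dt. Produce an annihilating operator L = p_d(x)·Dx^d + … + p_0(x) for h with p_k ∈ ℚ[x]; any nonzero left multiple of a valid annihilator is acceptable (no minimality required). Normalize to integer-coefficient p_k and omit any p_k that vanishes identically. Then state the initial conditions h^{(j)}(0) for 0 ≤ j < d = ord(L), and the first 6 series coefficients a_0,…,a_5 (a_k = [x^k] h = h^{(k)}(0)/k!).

L = (-567 - 4806·x - 3321·x^2 - 9936·x^3 - 6480·x^4 - 10368·x^5)·Dx + (171 - 117·x - 441·x^2 + 135·x^3 - 540·x^4 - 3888·x^5 - 5184·x^6)·Dx^2 + (-63 - 534·x - 369·x^2 - 1104·x^3 - 720·x^4 - 1152·x^5)·Dx^3 + (19 - 13·x - 49·x^2 + 15·x^3 - 60·x^4 - 432·x^5 - 576·x^6)·Dx^4  (order 4).
h: a_k = 0, 6, 3/2, 1/2, 27/4, 777/40, …
ICs: h(0) = 0, h′(0) = 6, h′′(0) = 3, h′′′(0) = 3.

f: a_k = 3, 0, -27/2, 0, 81/8, 0, …
g: a_k = 3, 3, 15, 27, 87, 195, …
Sum ⇒ L₀ = lclm(L_f,L_g) in ℚ(x)⟨Dx⟩.
∫: right-multiply L₀ by Dx.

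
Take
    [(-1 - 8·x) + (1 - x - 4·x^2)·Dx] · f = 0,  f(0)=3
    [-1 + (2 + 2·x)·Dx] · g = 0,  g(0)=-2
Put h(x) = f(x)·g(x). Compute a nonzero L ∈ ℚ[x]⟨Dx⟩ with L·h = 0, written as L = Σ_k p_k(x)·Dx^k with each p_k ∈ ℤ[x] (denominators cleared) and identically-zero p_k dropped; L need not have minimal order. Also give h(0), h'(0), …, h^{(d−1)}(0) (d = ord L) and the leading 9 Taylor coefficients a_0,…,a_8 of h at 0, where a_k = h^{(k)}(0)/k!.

L = (3 + 17·x + 12·x^2) + (-2 + 10·x^2 + 8·x^3)·Dx  (order 1).
h: a_k = -6, -9, -129/4, -549/8, -12633/64, -60423/128, -645885/512, -3225405/1024, -134278473/16384, …
ICs: h(0) = -6.

f: a_k = 3, 3, 15, 27, 87, 195, 543, 1323, 3495, …
g: a_k = -2, -1, 1/4, -1/8, 5/64, -7/128, 21/512, -33/1024, 429/16384, …
h₀=f·g: eliminate ⇒ L₀, order ≤ 1·1.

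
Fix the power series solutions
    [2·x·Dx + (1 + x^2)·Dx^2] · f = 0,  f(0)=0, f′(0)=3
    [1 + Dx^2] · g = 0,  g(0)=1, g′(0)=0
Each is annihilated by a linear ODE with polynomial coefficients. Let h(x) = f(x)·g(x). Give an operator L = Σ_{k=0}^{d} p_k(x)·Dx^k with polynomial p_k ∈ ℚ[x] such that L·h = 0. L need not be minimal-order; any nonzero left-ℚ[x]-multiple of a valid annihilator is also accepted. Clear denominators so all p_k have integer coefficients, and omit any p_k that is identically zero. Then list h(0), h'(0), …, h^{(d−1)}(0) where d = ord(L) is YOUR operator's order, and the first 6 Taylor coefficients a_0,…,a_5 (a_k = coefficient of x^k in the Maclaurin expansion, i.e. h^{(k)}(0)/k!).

f: a_k = 0, 3, 0, -1, 0, 3/5, …
g: a_k = 1, 0, -1/2, 0, 1/24, 0, …
h₀=f·g: eliminate ⇒ L₀, order ≤ 2·2.
L = (10 + 26·x^2 + 11·x^4 + 4·x^6 + x^8) + (12·x + 20·x^3 + 12·x^5 + 4·x^7)·Dx + (12 + 32·x^2 + 18·x^4 + 8·x^6 + 2·x^8)·Dx^2 + (12·x + 20·x^3 + 12·x^5 + 4·x^7)·Dx^3 + (2 + 6·x^2 + 7·x^4 + 4·x^6 + x^8)·Dx^4  (order 4).
h: a_k = 0, 3, 0, -5/2, 0, 49/40, …
ICs: h(0) = 0, h′(0) = 3, h′′(0) = 0, h′′′(0) = -15.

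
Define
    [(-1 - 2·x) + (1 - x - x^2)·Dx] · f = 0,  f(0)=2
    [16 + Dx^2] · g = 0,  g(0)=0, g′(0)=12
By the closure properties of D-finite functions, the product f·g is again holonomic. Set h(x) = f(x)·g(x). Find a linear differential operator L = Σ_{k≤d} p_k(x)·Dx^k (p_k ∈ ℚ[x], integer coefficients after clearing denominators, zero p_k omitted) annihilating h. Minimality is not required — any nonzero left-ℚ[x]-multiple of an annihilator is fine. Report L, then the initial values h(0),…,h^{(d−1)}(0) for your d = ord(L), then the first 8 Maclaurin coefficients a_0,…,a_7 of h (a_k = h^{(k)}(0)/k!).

f: a_k = 2, 2, 4, 6, 10, 16, 26, 42, …
g: a_k = 0, 12, 0, -32, 0, 128/5, 0, -1024/105, …
Sym-product of L_f,L_g gives L₀ (≤ ord 2).
L = (-14 + 16·x + 16·x^2) + (2 + 4·x)·Dx + (-1 + x + x^2)·Dx^2  (order 2).
h: a_k = 0, 24, 24, -16, 8, 216/5, 256/5, 7864/105, …
ICs: h(0) = 0, h′(0) = 24.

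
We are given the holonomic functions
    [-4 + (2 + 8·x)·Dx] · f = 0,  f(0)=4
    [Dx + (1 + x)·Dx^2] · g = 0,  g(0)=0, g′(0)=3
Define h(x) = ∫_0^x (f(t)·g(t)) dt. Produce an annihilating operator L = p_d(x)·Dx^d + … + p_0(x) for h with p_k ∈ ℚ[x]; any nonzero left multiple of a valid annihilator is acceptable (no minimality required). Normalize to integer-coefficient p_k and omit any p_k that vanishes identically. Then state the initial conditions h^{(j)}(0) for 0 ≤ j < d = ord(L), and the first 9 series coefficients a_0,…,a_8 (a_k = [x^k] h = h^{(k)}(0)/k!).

L = (10 + 4·x)·Dx + (-3 - 12·x)·Dx^2 + (1 + 9·x + 24·x^2 + 16·x^3)·Dx^3  (order 3).
h: a_k = 0, 0, 6, 6, -8, 13, -389/15, 2104/35, -10807/70, …
ICs: h(0) = 0, h′(0) = 0, h′′(0) = 12.

f: a_k = 4, 8, -8, 16, -40, 112, -336, 1056, -3432, …
g: a_k = 0, 3, -3/2, 1, -3/4, 3/5, -1/2, 3/7, -3/8, …
L₀ := L_f ⊗_s L_g (sym. prod.), ord ≤ 2.
h=∫h₀ ⇒ L = L₀·Dx.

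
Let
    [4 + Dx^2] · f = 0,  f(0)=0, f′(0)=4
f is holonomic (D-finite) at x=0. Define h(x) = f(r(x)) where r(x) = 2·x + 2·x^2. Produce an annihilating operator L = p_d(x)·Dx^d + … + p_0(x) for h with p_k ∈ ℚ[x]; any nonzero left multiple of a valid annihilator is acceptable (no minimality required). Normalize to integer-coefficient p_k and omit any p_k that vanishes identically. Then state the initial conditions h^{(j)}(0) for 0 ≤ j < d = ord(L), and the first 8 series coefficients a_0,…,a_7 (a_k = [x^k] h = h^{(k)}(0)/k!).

f: a_k = 0, 4, 0, -8/3, 0, 8/15, 0, -16/315, …
Substitute x→r, Dx→(1/r')Dx; clear ⇒ L₀.
L = (16 + 96·x + 192·x^2 + 128·x^3) - 2·Dx + (1 + 2·x)·Dx^2  (order 2).
h: a_k = 0, 8, 8, -64/3, -64, -704/15, 64, 51712/315, …
ICs: h(0) = 0, h′(0) = 8.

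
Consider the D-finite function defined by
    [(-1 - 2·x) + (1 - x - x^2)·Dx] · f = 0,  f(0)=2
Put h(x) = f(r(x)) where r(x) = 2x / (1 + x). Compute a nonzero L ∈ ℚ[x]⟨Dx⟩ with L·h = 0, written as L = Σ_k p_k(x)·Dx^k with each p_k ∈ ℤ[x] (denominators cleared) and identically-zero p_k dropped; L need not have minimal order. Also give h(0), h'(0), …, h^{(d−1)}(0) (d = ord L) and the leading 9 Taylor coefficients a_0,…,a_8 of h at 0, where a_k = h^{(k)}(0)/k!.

f: a_k = 2, 2, 4, 6, 10, 16, 26, 42, 68, …
f∘r: x↦r, Dx↦Dx/r' in L_f ⇒ L₀.
L = (2 + 10·x) + (-1 - x + 5·x^2 + 5·x^3)·Dx  (order 1).
h: a_k = 2, 4, 12, 20, 60, 100, 300, 500, 1500, …
ICs: h(0) = 2.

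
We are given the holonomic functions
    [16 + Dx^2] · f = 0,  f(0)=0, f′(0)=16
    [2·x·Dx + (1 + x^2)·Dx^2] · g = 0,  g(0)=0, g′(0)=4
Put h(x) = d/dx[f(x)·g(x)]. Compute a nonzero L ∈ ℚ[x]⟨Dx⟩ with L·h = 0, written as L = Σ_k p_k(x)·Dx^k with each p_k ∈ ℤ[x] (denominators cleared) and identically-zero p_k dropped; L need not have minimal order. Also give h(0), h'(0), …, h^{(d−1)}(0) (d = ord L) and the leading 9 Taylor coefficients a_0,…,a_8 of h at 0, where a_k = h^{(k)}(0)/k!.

f: a_k = 0, 16, 0, -128/3, 0, 512/15, 0, -4096/315, 0, …
g: a_k = 0, 4, 0, -4/3, 0, 4/5, 0, -4/7, 0, …
Sym-product of L_f,L_g gives L₀ (≤ ord 4).
h₀' ⇒ L via d/dx closure of L₀.
L = (32960 + 157056·x^2 + 319424·x^4 + 359424·x^6 + 242688·x^8 + 94208·x^10 + 16384·x^12) + (6752·x + 28736·x^3 + 49120·x^5 + 43520·x^7 + 20480·x^9 + 4096·x^11)·Dx + (3420 + 17320·x^2 + 37356·x^4 + 44272·x^6 + 30848·x^8 + 12032·x^10 + 2048·x^12)·Dx^2 + (422·x + 1796·x^3 + 3070·x^5 + 2720·x^7 + 1280·x^9 + 256·x^11)·Dx^3 + (85 + 469·x^2 + 1087·x^4 + 1363·x^6 + 980·x^8 + 384·x^10 + 64·x^12)·Dx^4  (order 4).
h: a_k = 0, 128, 0, -768, 0, 3712/3, 0, -5632/5, 0, …
ICs: h(0) = 0, h′(0) = 128, h′′(0) = 0, h′′′(0) = -4608.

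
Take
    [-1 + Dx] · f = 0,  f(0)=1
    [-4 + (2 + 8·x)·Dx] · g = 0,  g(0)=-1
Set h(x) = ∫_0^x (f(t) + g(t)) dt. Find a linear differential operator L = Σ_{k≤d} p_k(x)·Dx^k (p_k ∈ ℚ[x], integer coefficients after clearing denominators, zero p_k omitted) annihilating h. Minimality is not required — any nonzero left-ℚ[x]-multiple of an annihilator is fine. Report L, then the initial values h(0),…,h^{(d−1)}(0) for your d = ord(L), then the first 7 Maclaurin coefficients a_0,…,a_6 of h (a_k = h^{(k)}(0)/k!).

L = (6 + 8·x)·Dx + (-5 - 8·x - 16·x^2)·Dx^2 + (-1 + 16·x^2)·Dx^3  (order 3).
h: a_k = 0, 0, -1/2, 5/6, -23/24, 241/120, -3359/720, …
ICs: h(0) = 0, h′(0) = 0, h′′(0) = -1.

f: a_k = 1, 1, 1/2, 1/6, 1/24, 1/120, 1/720, …
g: a_k = -1, -2, 2, -4, 10, -28, 84, …
h₀=f+g: left-lcm gives L₀, ord ≤ 2.
Integrate: L := L₀·Dx.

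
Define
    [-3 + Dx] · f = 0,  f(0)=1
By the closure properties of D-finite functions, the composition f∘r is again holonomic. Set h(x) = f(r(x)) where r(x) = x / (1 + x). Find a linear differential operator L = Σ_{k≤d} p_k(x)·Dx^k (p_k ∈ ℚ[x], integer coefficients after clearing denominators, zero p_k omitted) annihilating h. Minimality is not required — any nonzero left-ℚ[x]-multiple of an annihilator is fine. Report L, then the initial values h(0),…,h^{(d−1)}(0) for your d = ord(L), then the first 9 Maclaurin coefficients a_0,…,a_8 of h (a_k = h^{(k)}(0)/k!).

L = -3 + (1 + 2·x + x^2)·Dx  (order 1).
h: a_k = 1, 3, 3/2, -3/2, 3/8, 21/40, -69/80, 411/560, -1623/4480, …
ICs: h(0) = 1.

f: a_k = 1, 3, 9/2, 9/2, 27/8, 81/40, 81/80, 243/560, 729/4480, …
Change of var in L_f (x↦r) gives L₀.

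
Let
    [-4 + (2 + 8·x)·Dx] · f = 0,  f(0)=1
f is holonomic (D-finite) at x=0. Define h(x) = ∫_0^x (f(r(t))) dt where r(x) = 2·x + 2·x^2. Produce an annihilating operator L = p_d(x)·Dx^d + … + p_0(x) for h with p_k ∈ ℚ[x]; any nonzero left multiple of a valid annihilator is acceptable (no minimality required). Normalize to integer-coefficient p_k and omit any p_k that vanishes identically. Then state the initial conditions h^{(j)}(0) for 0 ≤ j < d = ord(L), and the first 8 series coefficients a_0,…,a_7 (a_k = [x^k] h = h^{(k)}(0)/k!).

f: a_k = 1, 2, -2, 4, -10, 28, -84, 264, …
Substitute x→r, Dx→(1/r')Dx; clear ⇒ L₀.
h=∫₀ˣh₀: take L = L₀·Dx.
L = (-4 - 8·x)·Dx + (1 + 8·x + 8·x^2)·Dx^2  (order 2).
h: a_k = 0, 1, 2, -4/3, 4, -72/5, 176/3, -1824/7, …
ICs: h(0) = 0, h′(0) = 1.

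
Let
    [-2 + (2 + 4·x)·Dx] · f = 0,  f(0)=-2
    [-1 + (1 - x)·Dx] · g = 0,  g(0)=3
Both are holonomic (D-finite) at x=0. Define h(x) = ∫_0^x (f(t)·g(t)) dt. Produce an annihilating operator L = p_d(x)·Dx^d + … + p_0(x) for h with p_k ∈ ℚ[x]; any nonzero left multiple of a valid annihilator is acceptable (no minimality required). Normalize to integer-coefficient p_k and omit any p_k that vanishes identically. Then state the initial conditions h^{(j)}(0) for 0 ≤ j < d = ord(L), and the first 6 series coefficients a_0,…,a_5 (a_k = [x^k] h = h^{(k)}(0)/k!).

f: a_k = -2, -2, 1, -1, 5/4, -7/4, …
g: a_k = 3, 3, 3, 3, 3, 3, …
Sym-product of L_f,L_g gives L₀ (≤ ord 1).
h=∫h₀ ⇒ L = L₀·Dx.
L = (2 + x)·Dx + (-1 - x + 2·x^2)·Dx^2  (order 2).
h: a_k = 0, -6, -6, -3, -3, -33/20, …
ICs: h(0) = 0, h′(0) = -6.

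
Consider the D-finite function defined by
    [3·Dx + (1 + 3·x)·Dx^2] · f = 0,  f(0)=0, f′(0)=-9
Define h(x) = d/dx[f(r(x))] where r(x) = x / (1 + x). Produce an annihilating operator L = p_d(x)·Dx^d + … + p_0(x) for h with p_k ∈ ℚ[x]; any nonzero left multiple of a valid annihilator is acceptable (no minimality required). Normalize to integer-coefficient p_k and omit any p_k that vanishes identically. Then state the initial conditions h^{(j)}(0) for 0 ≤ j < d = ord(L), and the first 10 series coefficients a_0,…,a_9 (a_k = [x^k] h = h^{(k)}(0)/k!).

L = (5 + 8·x) + (1 + 5·x + 4·x^2)·Dx  (order 1).
h: a_k = -9, 45, -189, 765, -3069, 12285, -49149, 196605, -786429, 3145725, …
ICs: h(0) = -9.

f: a_k = 0, -9, 27/2, -27, 243/4, -729/5, 729/2, -6561/7, 19683/8, -6561, …
L₀ from L_f via x↦r, Dx↦r'^{-1}Dx.
h=h₀': d/dx-closure on L₀ ⇒ L.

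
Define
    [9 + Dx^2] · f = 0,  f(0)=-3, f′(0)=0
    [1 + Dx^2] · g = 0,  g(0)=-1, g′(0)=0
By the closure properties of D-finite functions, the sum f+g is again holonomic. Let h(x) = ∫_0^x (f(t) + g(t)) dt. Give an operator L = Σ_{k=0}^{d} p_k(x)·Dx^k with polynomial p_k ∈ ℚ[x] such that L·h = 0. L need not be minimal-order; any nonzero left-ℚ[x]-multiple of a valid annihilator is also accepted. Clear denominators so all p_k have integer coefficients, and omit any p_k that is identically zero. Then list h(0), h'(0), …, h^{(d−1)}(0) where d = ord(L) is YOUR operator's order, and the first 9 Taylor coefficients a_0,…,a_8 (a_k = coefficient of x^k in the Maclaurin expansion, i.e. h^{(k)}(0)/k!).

L = 9·Dx + 10·Dx^3 + Dx^5  (order 5).
h: a_k = 0, -4, 0, 14/3, 0, -61/30, 0, 547/1260, 0, …
ICs: h(0) = 0, h′(0) = -4, h′′(0) = 0, h′′′(0) = 28, h′′′′(0) = 0.

f: a_k = -3, 0, 27/2, 0, -81/8, 0, 243/80, 0, -2187/4480, …
g: a_k = -1, 0, 1/2, 0, -1/24, 0, 1/720, 0, -1/40320, …
L₀ := lclm(L_f,L_g); ord L₀ ≤ 2+2.
h=∫h₀ ⇒ L = L₀·Dx.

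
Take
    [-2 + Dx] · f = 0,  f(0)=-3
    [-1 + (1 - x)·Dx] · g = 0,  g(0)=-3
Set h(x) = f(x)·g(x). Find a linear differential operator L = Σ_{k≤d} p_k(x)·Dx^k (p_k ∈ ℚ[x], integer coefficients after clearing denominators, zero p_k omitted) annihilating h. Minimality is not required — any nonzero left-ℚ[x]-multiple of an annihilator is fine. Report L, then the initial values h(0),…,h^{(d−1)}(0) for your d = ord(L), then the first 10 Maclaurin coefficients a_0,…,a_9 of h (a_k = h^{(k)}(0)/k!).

f: a_k = -3, -6, -6, -4, -2, -4/5, -4/15, -8/105, -2/105, -4/945, …
g: a_k = -3, -3, -3, -3, -3, -3, -3, -3, -3, -3, …
L₀ := L_f ⊗_s L_g (sym. prod.), ord ≤ 1.
L = (3 - 2·x) + (-1 + x)·Dx  (order 1).
h: a_k = 9, 27, 45, 57, 63, 327/5, 331/5, 465/7, 2327/35, 20947/315, …
ICs: h(0) = 9.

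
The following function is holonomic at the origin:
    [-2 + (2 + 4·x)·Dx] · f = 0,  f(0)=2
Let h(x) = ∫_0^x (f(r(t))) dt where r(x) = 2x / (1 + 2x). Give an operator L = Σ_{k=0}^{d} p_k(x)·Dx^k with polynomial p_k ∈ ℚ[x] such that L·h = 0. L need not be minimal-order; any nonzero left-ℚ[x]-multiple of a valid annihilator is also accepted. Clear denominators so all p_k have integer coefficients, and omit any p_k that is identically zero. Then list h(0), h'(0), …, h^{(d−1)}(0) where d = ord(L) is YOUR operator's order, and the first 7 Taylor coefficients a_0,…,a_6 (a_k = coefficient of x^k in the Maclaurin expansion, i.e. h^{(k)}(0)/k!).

L = -2·Dx + (1 + 8·x + 12·x^2)·Dx^2  (order 2).
h: a_k = 0, 2, 2, -4, 10, -148/5, 100, …
ICs: h(0) = 0, h′(0) = 2.

f: a_k = 2, 2, -1, 1, -5/4, 7/4, -21/8, …
f∘r: x↦r, Dx↦Dx/r' in L_f ⇒ L₀.
Integrate: L := L₀·Dx.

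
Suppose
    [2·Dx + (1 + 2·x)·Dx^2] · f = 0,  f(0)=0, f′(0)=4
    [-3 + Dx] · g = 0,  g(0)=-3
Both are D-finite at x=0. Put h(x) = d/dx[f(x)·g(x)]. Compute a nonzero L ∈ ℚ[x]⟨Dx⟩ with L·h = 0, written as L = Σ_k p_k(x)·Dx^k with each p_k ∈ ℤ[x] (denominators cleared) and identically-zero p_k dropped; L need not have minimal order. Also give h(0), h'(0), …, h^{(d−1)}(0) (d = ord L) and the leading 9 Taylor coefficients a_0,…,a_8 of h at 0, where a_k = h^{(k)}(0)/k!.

f: a_k = 0, 4, -4, 16/3, -8, 64/5, -64/3, 256/7, -64, …
g: a_k = -3, -9, -27/2, -27/2, -81/8, -243/40, -243/80, -729/560, -2187/4480, …
f·g: L₀ = L_f ⊗_s L_g, ord ≤ 2·1.
Differentiate: ansatz ord ≤ ord L₀ ⇒ L.
L = (15 + 36·x + 108·x^2) + (-8 - 36·x - 72·x^2)·Dx + (1 + 8·x + 12·x^2)·Dx^2  (order 2).
h: a_k = -12, -48, -102, -96, -249/2, 6, -3411/20, 1344/5, -655131/1120, …
ICs: h(0) = -12, h′(0) = -48.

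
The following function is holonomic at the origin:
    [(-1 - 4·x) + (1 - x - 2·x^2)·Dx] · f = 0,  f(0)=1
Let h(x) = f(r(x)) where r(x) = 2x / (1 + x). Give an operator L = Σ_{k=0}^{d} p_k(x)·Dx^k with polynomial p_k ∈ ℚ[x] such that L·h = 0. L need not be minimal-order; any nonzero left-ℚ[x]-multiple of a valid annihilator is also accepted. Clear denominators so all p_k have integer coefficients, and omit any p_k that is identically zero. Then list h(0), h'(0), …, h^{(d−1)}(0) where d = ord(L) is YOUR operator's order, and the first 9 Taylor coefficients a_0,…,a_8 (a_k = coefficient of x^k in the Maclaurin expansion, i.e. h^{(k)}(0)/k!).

f: a_k = 1, 1, 3, 5, 11, 21, 43, 85, 171, …
f∘r: x↦r, Dx↦Dx/r' in L_f ⇒ L₀.
L = (2 + 18·x) + (-1 - x + 9·x^2 + 9·x^3)·Dx  (order 1).
h: a_k = 1, 2, 10, 18, 90, 162, 810, 1458, 7290, …
ICs: h(0) = 1.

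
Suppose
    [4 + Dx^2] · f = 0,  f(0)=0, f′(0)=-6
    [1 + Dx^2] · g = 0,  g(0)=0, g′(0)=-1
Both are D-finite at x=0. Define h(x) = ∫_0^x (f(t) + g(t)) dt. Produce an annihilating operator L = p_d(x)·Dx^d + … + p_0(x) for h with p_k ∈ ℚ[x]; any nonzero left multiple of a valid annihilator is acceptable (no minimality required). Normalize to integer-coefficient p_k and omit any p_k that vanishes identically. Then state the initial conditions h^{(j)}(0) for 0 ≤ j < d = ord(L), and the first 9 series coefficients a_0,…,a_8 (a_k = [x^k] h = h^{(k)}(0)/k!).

f: a_k = 0, -6, 0, 4, 0, -4/5, 0, 8/105, 0, …
g: a_k = 0, -1, 0, 1/6, 0, -1/120, 0, 1/5040, 0, …
Weyl lclm of L_f,L_g ⇒ L₀ (ord ≤ 4).
h=∫₀ˣh₀: take L = L₀·Dx.
L = 4·Dx + 5·Dx^3 + Dx^5  (order 5).
h: a_k = 0, 0, -7/2, 0, 25/24, 0, -97/720, 0, 11/1152, …
ICs: h(0) = 0, h′(0) = 0, h′′(0) = -7, h′′′(0) = 0, h′′′′(0) = 25.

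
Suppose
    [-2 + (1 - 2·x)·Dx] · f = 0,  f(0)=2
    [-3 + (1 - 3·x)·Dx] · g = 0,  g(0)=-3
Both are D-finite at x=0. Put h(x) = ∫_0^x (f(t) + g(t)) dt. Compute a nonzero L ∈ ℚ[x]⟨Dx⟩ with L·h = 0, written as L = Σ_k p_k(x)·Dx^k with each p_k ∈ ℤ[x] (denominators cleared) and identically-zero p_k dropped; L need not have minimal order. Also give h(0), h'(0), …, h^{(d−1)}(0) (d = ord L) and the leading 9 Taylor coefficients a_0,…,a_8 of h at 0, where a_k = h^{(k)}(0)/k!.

f: a_k = 2, 4, 8, 16, 32, 64, 128, 256, 512, …
g: a_k = -3, -9, -27, -81, -243, -729, -2187, -6561, -19683, …
Weyl lclm of L_f,L_g ⇒ L₀ (ord ≤ 2).
h=∫₀ˣh₀: take L = L₀·Dx.
L = -12·Dx + (10 - 24·x)·Dx^2 + (-1 + 5·x - 6·x^2)·Dx^3  (order 3).
h: a_k = 0, -1, -5/2, -19/3, -65/4, -211/5, -665/6, -2059/7, -6305/8, …
ICs: h(0) = 0, h′(0) = -1, h′′(0) = -5.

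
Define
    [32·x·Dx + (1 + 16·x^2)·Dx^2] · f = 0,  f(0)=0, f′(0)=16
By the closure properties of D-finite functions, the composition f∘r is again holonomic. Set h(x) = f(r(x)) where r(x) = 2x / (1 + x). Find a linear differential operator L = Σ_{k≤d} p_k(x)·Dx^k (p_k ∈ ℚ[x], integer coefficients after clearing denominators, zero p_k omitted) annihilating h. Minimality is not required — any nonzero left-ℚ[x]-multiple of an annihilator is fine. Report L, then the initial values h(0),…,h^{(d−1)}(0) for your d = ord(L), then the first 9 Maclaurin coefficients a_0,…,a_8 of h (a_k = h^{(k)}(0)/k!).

f: a_k = 0, 16, 0, -256/3, 0, 4096/5, 0, -65536/7, 0, …
Change of var in L_f (x↦r) gives L₀.
L = (2 + 130·x)·Dx + (1 + 2·x + 65·x^2)·Dx^2  (order 2).
h: a_k = 0, 32, -32, -1952/3, 2016, 110752/5, -372832/3, -5707552/7, 7485408, …
ICs: h(0) = 0, h′(0) = 32.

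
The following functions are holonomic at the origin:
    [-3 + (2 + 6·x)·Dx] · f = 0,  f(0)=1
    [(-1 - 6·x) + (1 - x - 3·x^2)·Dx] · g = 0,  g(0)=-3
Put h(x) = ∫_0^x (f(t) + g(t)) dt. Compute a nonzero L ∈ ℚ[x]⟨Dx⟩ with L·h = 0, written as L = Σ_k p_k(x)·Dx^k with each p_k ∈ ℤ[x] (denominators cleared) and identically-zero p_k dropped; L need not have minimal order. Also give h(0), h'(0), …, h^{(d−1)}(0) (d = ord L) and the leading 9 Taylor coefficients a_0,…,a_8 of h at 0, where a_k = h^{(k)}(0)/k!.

f: a_k = 1, 3/2, -9/8, 27/16, -405/128, 1701/256, -15309/1024, 72171/2048, -2814669/32768, …
g: a_k = -3, -3, -12, -21, -57, -120, -291, -651, -1524, …
L₀ := lclm(L_f,L_g); ord L₀ ≤ 1+1.
∫: right-multiply L₀ by Dx.
L = (57 + 297·x + 567·x^2 + 810·x^3)·Dx + (-41 - 246·x - 891·x^2 - 1998·x^3 - 2025·x^4)·Dx^2 + (-2 + 38·x + 186·x^2 - 54·x^3 - 918·x^4 - 810·x^5)·Dx^3  (order 3).
h: a_k = 0, -2, -3/4, -35/8, -309/64, -7701/640, -9673/512, -313293/7168, -1261077/16384, …
ICs: h(0) = 0, h′(0) = -2, h′′(0) = -3/2.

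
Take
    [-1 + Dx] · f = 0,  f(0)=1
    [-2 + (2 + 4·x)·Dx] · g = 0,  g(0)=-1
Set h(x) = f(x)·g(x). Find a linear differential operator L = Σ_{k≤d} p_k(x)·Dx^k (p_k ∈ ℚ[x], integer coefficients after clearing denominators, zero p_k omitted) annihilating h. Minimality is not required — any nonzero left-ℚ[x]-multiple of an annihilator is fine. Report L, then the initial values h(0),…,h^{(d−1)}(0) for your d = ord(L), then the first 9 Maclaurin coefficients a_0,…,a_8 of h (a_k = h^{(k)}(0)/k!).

L = (-2 - 2·x) + (1 + 2·x)·Dx  (order 1).
h: a_k = -1, -2, -1, -2/3, 1/6, -7/15, 61/90, -347/315, 4591/2520, …
ICs: h(0) = -1.

f: a_k = 1, 1, 1/2, 1/6, 1/24, 1/120, 1/720, 1/5040, 1/40320, …
g: a_k = -1, -1, 1/2, -1/2, 5/8, -7/8, 21/16, -33/16, 429/128, …
Sym-product of L_f,L_g gives L₀ (≤ ord 1).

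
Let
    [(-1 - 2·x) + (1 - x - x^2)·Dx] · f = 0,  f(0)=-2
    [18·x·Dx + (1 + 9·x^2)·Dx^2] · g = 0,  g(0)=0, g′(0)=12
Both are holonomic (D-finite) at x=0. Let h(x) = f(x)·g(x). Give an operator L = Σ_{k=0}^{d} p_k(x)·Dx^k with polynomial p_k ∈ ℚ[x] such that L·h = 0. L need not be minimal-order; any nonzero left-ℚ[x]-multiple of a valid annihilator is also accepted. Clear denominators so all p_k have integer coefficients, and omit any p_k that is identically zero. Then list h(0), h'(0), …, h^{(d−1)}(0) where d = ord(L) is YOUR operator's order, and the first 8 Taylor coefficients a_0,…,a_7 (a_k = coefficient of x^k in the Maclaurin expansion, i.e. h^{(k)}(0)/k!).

L = (2 + 18·x + 54·x^2) + (2 - 14·x + 36·x^2 + 54·x^3)·Dx + (-1 + x - 8·x^2 + 9·x^3 + 9·x^4)·Dx^2  (order 2).
h: a_k = 0, -24, -24, 24, 0, -1824/5, -1824/5, 61944/35, …
ICs: h(0) = 0, h′(0) = -24.

f: a_k = -2, -2, -4, -6, -10, -16, -26, -42, …
g: a_k = 0, 12, 0, -36, 0, 972/5, 0, -8748/7, …
L₀ := L_f ⊗_s L_g (sym. prod.), ord ≤ 2.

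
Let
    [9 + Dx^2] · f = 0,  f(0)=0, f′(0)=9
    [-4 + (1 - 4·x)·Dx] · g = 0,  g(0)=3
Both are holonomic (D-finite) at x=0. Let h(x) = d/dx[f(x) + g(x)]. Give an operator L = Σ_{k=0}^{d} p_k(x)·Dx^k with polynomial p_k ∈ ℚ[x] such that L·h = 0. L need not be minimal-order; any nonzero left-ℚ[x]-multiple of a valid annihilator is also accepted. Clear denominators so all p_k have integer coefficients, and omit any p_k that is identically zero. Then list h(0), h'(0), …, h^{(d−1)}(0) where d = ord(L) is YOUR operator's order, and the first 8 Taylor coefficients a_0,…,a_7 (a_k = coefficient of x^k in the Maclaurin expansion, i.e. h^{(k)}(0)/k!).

L = (4824 - 1728·x + 3456·x^2) + (-315 + 1476·x - 1296·x^2 + 1728·x^3)·Dx + (536 - 192·x + 384·x^2)·Dx^2 + (-35 + 164·x - 144·x^2 + 192·x^3)·Dx^3  (order 3).
h: a_k = 21, 96, 1071/2, 3072, 123123/8, 73728, 27524391/80, 1572864, …
ICs: h(0) = 21, h′(0) = 96, h′′(0) = 1071.

f: a_k = 0, 9, 0, -27/2, 0, 243/40, 0, -729/560, …
g: a_k = 3, 12, 48, 192, 768, 3072, 12288, 49152, …
Sum ⇒ L₀ = lclm(L_f,L_g) in ℚ(x)⟨Dx⟩.
Derive L from L₀ (diff closure).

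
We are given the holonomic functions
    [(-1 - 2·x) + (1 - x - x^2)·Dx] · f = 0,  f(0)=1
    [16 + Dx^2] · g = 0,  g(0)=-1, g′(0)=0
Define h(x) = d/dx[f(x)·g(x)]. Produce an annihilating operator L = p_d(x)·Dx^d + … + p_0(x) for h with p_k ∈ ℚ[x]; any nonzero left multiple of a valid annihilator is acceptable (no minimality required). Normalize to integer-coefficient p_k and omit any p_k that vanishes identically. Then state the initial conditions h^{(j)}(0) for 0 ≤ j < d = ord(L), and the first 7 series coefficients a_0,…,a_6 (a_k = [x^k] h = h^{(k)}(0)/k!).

L = (54 - 256·x - 128·x^2 + 256·x^3 + 128·x^4) + (-13 - 10·x + 48·x^2 + 32·x^3)·Dx + (7 - 15·x - 7·x^2 + 16·x^3 + 8·x^4)·Dx^2  (order 2).
h: a_k = -1, 12, 15, 4/3, 80/3, 1022/15, 5257/45, …
ICs: h(0) = -1, h′(0) = 12.

f: a_k = 1, 1, 2, 3, 5, 8, 13, …
g: a_k = -1, 0, 8, 0, -32/3, 0, 256/45, …
f·g: L₀ = L_f ⊗_s L_g, ord ≤ 1·2.
Differentiate: ansatz ord ≤ ord L₀ ⇒ L.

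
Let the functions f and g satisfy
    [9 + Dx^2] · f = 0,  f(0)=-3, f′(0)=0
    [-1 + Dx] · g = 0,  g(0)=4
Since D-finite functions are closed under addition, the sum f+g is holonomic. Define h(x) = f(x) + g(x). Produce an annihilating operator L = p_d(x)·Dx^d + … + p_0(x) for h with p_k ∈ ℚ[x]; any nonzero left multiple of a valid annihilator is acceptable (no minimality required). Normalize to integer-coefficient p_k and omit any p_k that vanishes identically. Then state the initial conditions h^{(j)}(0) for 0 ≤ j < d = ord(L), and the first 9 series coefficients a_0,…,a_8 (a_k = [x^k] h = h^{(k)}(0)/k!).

f: a_k = -3, 0, 27/2, 0, -81/8, 0, 243/80, 0, -2187/4480, …
g: a_k = 4, 4, 2, 2/3, 1/6, 1/30, 1/180, 1/1260, 1/10080, …
Sum ⇒ L₀ = lclm(L_f,L_g) in ℚ(x)⟨Dx⟩.
L = -9 + 9·Dx - Dx^2 + Dx^3  (order 3).
h: a_k = 1, 4, 31/2, 2/3, -239/24, 1/30, 2191/720, 1/1260, -19679/40320, …
ICs: h(0) = 1, h′(0) = 4, h′′(0) = 31.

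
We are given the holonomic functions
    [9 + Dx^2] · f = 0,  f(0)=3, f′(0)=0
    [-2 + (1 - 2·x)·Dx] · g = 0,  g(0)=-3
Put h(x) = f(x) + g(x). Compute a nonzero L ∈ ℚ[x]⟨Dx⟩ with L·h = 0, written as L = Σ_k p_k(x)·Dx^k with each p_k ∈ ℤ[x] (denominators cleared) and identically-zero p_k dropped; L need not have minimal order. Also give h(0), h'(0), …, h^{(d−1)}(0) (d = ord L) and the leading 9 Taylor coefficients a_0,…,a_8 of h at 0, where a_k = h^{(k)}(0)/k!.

f: a_k = 3, 0, -27/2, 0, 81/8, 0, -243/80, 0, 2187/4480, …
g: a_k = -3, -6, -12, -24, -48, -96, -192, -384, -768, …
h₀=f+g: left-lcm gives L₀, ord ≤ 3.
L = (-594 + 648·x - 648·x^2) + (153 - 630·x + 972·x^2 - 648·x^3)·Dx + (-66 + 72·x - 72·x^2)·Dx^2 + (17 - 70·x + 108·x^2 - 72·x^3)·Dx^3  (order 3).
h: a_k = 0, -6, -51/2, -24, -303/8, -96, -15603/80, -384, -3438453/4480, …
ICs: h(0) = 0, h′(0) = -6, h′′(0) = -51.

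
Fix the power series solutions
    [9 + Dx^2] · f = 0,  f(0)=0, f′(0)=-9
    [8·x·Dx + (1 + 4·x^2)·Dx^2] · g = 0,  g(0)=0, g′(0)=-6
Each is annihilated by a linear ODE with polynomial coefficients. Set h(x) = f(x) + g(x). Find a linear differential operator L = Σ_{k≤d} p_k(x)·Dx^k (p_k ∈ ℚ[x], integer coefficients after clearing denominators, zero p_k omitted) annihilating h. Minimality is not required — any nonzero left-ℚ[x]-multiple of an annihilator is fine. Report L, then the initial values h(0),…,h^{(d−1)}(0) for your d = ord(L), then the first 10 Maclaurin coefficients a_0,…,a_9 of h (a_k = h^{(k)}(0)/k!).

L = (-2808·x + 19008·x^3 + 10368·x^5)·Dx + (9 + 1548·x^2 + 7344·x^4 + 5184·x^6)·Dx^2 + (-312·x + 2112·x^3 + 1152·x^5)·Dx^3 + (1 + 172·x^2 + 816·x^4 + 576·x^6)·Dx^4  (order 4).
h: a_k = 0, -15, 0, 43/2, 0, -1011/40, 0, 31449/560, 0, -2295947/13440, …
ICs: h(0) = 0, h′(0) = -15, h′′(0) = 0, h′′′(0) = 129.

f: a_k = 0, -9, 0, 27/2, 0, -243/40, 0, 729/560, 0, -729/4480, …
g: a_k = 0, -6, 0, 8, 0, -96/5, 0, 384/7, 0, -512/3, …
Weyl lclm of L_f,L_g ⇒ L₀ (ord ≤ 4).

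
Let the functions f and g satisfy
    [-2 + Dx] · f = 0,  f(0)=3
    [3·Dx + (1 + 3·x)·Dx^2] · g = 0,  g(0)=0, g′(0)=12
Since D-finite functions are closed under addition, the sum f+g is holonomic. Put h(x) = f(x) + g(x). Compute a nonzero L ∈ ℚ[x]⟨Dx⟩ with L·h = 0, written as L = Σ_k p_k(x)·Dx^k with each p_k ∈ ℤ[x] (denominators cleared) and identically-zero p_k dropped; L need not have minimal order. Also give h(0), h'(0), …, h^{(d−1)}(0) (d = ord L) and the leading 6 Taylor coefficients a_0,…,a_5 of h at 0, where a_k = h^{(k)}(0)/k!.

L = (-48 - 36·x)·Dx + (14 - 24·x - 36·x^2)·Dx^2 + (5 + 21·x + 18·x^2)·Dx^3  (order 3).
h: a_k = 3, 18, -12, 40, -79, 976/5, …
ICs: h(0) = 3, h′(0) = 18, h′′(0) = -24.

f: a_k = 3, 6, 6, 4, 2, 4/5, …
g: a_k = 0, 12, -18, 36, -81, 972/5, …
L₀ := lclm(L_f,L_g); ord L₀ ≤ 1+2.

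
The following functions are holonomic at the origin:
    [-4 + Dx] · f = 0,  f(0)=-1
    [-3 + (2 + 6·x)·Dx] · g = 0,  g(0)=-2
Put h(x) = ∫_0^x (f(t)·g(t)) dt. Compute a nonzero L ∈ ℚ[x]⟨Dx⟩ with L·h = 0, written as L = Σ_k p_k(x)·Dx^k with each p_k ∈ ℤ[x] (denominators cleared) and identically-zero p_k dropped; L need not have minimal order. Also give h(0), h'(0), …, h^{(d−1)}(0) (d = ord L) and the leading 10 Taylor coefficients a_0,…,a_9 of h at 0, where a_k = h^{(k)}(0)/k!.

f: a_k = -1, -4, -8, -32/3, -32/3, -128/15, -256/45, -1024/315, -512/315, -2048/2835, …
g: a_k = -2, -3, 9/4, -27/8, 405/64, -1701/128, 15309/512, -72171/1024, 2814669/16384, -14073345/32768, …
h₀=f·g: eliminate ⇒ L₀, order ≤ 1·1.
h=∫h₀ ⇒ L = L₀·Dx.
L = (-11 - 24·x)·Dx + (2 + 6·x)·Dx^2  (order 2).
h: a_k = 0, 2, 11/2, 103/12, 953/96, 8161/960, 76883/11520, 497863/161280, 9695729/2580480, -133285631/46448640, …
ICs: h(0) = 0, h′(0) = 2.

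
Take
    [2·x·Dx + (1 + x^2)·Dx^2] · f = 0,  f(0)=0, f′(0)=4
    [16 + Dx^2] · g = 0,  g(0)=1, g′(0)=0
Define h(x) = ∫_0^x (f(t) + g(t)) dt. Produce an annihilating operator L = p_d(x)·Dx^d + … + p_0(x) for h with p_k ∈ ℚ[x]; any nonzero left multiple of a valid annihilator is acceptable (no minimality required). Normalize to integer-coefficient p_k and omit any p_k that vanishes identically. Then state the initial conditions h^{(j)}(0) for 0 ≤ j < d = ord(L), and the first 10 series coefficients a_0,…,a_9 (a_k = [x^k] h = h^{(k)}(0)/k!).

f: a_k = 0, 4, 0, -4/3, 0, 4/5, 0, -4/7, 0, 4/9, …
g: a_k = 1, 0, -8, 0, 32/3, 0, -256/45, 0, 512/315, 0, …
Weyl lclm of L_f,L_g ⇒ L₀ (ord ≤ 4).
∫: right-multiply L₀ by Dx.
L = (64·x + 704·x^3 + 256·x^5)·Dx^2 + (112 + 416·x^2 + 432·x^4 + 128·x^6)·Dx^3 + (4·x + 44·x^3 + 16·x^5)·Dx^4 + (7 + 26·x^2 + 27·x^4 + 8·x^6)·Dx^5  (order 5).
h: a_k = 0, 1, 2, -8/3, -1/3, 32/15, 2/15, -256/315, -1/14, 512/2835, …
ICs: h(0) = 0, h′(0) = 1, h′′(0) = 4, h′′′(0) = -16, h′′′′(0) = -8.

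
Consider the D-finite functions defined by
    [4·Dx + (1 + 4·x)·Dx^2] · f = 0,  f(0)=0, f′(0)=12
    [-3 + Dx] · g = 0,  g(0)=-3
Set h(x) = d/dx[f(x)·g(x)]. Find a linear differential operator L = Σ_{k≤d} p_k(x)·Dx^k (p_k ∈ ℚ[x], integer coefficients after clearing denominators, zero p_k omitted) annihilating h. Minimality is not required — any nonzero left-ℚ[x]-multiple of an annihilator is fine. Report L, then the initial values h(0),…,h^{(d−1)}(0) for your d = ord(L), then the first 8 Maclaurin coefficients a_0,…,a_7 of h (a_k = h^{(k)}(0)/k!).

f: a_k = 0, 12, -24, 64, -192, 3072/5, -2048, 49152/7, …
g: a_k = -3, -9, -27/2, -27/2, -81/8, -243/40, -243/80, -729/560, …
f·g: L₀ = L_f ⊗_s L_g, ord ≤ 2·1.
Derive L from L₀ (diff closure).
L = (51 - 72·x + 432·x^2) + (-14 - 288·x^2)·Dx + (-1 + 8·x + 48·x^2)·Dx^2  (order 2).
h: a_k = -36, -72, -414, 648, -7767/2, 15075, -1242387/20, 1259946/5, …
ICs: h(0) = -36, h′(0) = -72.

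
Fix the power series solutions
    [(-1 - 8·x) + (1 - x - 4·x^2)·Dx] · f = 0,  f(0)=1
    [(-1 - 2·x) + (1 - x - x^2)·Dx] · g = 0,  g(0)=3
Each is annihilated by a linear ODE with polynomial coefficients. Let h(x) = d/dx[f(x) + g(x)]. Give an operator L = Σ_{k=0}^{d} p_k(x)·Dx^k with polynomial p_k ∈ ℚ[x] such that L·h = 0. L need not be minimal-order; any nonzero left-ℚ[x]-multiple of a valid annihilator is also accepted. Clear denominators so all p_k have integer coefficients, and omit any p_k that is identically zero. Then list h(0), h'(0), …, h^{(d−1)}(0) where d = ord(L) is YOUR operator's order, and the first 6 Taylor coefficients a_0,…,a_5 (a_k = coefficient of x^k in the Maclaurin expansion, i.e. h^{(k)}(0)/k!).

f: a_k = 1, 1, 5, 9, 29, 65, …
g: a_k = 3, 3, 6, 9, 15, 24, …
L₀ := lclm(L_f,L_g); ord L₀ ≤ 1+1.
h₀' ⇒ L via d/dx closure of L₀.
L = (-6 - 216·x - 240·x^2 - 984·x^3 - 1554·x^4 - 1440·x^5 + 576·x^6) + (6 + 54·x + 66·x^2 + 144·x^3 - 177·x^4 - 1506·x^5 - 672·x^6 + 384·x^7)·Dx + (-1 + 2·x - 11·x^2 - 2·x^3 + 122·x^4 + 9·x^5 - 243·x^6 - 48·x^7 + 48·x^8)·Dx^2  (order 2).
h: a_k = 4, 22, 54, 176, 445, 1320, …
ICs: h(0) = 4, h′(0) = 22.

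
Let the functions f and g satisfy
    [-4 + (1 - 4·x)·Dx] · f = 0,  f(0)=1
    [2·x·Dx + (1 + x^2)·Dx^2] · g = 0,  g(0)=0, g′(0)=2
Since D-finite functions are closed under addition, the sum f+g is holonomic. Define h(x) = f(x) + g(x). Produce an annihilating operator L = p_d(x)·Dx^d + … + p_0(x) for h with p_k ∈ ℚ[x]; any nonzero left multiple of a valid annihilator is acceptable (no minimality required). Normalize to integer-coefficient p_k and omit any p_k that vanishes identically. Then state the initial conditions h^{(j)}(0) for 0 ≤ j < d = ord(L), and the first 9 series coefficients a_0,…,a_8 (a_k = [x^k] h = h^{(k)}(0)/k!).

f: a_k = 1, 4, 16, 64, 256, 1024, 4096, 16384, 65536, …
g: a_k = 0, 2, 0, -2/3, 0, 2/5, 0, -2/7, 0, …
Weyl lclm of L_f,L_g ⇒ L₀ (ord ≤ 3).
L = (-8 + 128·x + 24·x^2)·Dx + (49 - 8·x + 109·x^2 + 24·x^3)·Dx^2 + (-4 + 15·x + 15·x^3 + 4·x^4)·Dx^3  (order 3).
h: a_k = 1, 6, 16, 190/3, 256, 5122/5, 4096, 114686/7, 65536, …
ICs: h(0) = 1, h′(0) = 6, h′′(0) = 32.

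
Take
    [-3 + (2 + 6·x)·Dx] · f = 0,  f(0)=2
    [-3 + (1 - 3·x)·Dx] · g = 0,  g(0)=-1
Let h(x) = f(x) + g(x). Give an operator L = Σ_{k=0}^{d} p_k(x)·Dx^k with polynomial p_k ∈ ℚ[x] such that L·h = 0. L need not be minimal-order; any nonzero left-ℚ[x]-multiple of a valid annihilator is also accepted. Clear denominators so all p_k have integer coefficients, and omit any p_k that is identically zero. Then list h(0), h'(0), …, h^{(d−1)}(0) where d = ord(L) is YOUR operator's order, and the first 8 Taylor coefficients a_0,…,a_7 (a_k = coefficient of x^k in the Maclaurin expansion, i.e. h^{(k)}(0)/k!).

f: a_k = 2, 3, -9/4, 27/8, -405/64, 1701/128, -15309/512, 72171/1024, …
g: a_k = -1, -3, -9, -27, -81, -243, -729, -2187, …
L₀ := lclm(L_f,L_g); ord L₀ ≤ 1+1.
L = (45 + 81·x) + (-27 - 126·x - 243·x^2)·Dx + (2 + 18·x - 18·x^2 - 162·x^3)·Dx^2  (order 2).
h: a_k = 1, 0, -45/4, -189/8, -5589/64, -29403/128, -388557/512, -2167317/1024, …
ICs: h(0) = 1, h′(0) = 0.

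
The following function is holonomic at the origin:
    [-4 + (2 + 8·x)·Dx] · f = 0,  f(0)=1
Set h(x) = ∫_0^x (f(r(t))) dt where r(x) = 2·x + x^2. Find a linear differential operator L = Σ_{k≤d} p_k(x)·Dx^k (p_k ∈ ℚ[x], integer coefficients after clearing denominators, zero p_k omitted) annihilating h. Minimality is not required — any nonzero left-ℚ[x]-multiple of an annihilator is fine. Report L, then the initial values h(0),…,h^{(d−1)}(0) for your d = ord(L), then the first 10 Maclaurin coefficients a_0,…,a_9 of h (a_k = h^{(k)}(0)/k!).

L = (-4 - 4·x)·Dx + (1 + 8·x + 4·x^2)·Dx^2  (order 2).
h: a_k = 0, 1, 2, -2, 6, -114/5, 100, -3372/7, 2478, -40142/3, …
ICs: h(0) = 0, h′(0) = 1.

f: a_k = 1, 2, -2, 4, -10, 28, -84, 264, -858, 2860, …
h₀=f(r): pull back L_f along r ⇒ L₀.
h=∫₀ˣh₀: take L = L₀·Dx.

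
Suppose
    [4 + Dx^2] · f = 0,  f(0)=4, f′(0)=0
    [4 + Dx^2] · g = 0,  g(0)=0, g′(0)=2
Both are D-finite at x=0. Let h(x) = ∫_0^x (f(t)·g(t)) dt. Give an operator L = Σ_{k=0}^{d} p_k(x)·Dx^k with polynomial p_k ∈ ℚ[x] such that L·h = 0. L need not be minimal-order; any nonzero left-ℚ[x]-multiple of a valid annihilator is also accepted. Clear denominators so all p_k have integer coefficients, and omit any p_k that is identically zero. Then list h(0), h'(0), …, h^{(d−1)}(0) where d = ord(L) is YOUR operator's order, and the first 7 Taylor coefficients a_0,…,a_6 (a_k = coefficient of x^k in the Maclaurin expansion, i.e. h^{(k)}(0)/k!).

f: a_k = 4, 0, -8, 0, 8/3, 0, -16/45, …
g: a_k = 0, 2, 0, -4/3, 0, 4/15, 0, …
f·g: L₀ = L_f ⊗_s L_g, ord ≤ 2·2.
h=∫₀ˣh₀: take L = L₀·Dx.
L = 16·Dx^2 + Dx^4  (order 4).
h: a_k = 0, 0, 4, 0, -16/3, 0, 128/45, …
ICs: h(0) = 0, h′(0) = 0, h′′(0) = 8, h′′′(0) = 0.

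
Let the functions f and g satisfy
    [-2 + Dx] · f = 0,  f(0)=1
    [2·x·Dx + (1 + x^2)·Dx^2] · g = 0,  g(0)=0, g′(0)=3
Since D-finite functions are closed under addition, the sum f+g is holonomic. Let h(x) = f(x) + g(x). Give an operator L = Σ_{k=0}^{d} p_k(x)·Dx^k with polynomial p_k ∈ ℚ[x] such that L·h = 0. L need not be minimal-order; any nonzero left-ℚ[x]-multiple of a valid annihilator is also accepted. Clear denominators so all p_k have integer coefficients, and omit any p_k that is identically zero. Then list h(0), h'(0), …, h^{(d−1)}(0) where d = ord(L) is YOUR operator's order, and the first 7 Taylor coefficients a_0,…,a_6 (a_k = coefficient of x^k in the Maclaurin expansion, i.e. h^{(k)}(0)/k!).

f: a_k = 1, 2, 2, 4/3, 2/3, 4/15, 4/45, …
g: a_k = 0, 3, 0, -1, 0, 3/5, 0, …
f+g: L₀ = lclm(L_f,L_g), ord ≤ 1+2.
L = (2 - 4·x - 6·x^2 - 4·x^3)·Dx + (-3 - x^2 - 2·x^4)·Dx^2 + (1 + x + 2·x^2 + x^3 + x^4)·Dx^3  (order 3).
h: a_k = 1, 5, 2, 1/3, 2/3, 13/15, 4/45, …
ICs: h(0) = 1, h′(0) = 5, h′′(0) = 4.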